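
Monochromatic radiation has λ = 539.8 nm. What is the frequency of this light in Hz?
5.5538e+14 Hz

Using the wave equation: c = fλ

Solving for frequency:
f = c/λ = (3×10⁸ m/s) / (539.8×10⁻⁹ m)
f = 5.5538e+14 Hz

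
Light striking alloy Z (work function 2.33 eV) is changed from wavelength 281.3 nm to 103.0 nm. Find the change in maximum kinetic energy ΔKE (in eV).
7.6298 eV

Using Einstein's equation: KE_max = hc/λ - φ

For λ₁ = 281.3 nm:
KE₁ = hc/λ₁ - φ = 4.4075 - 2.33 = 2.0775 eV

For λ₂ = 103.0 nm:
KE₂ = hc/λ₂ - φ = 12.0373 - 2.33 = 9.7073 eV

Change in KE:
ΔKE = KE₂ - KE₁ = 9.7073 - 2.0775 = 7.6298 eV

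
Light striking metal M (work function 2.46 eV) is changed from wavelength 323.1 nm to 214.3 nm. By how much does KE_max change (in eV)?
1.9482 eV

Using Einstein's equation: KE_max = hc/λ - φ

For λ₁ = 323.1 nm:
KE₁ = hc/λ₁ - φ = 3.8373 - 2.46 = 1.3773 eV

For λ₂ = 214.3 nm:
KE₂ = hc/λ₂ - φ = 5.7855 - 2.46 = 3.3255 eV

Change in KE:
ΔKE = KE₂ - KE₁ = 3.3255 - 1.3773 = 1.9482 eV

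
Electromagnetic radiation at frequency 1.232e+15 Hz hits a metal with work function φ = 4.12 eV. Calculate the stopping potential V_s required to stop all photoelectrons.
0.9751 V

The stopping potential V_s satisfies: eV_s = KE_max

First, find KE_max using Einstein's equation:
E_photon = hf = (6.626×10⁻³⁴ J·s)(1.232e+15 Hz) = 5.0951 eV
KE_max = E_photon - φ = 5.0951 - 4.12 = 0.9751 eV

Since eV_s = KE_max:
V_s = KE_max/e = 0.9751 V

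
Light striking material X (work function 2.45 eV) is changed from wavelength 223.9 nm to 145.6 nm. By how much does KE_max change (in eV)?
2.9779 eV

Using Einstein's equation: KE_max = hc/λ - φ

For λ₁ = 223.9 nm:
KE₁ = hc/λ₁ - φ = 5.5375 - 2.45 = 3.0875 eV

For λ₂ = 145.6 nm:
KE₂ = hc/λ₂ - φ = 8.5154 - 2.45 = 6.0654 eV

Change in KE:
ΔKE = KE₂ - KE₁ = 6.0654 - 3.0875 = 2.9779 eV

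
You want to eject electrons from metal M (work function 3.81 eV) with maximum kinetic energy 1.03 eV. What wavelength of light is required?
256.17 nm

From Einstein's equation: KE_max = hc/λ - φ

Rearranging for λ:
hc/λ = KE_max + φ
λ = hc/(KE_max + φ)

Required photon energy:
E_photon = KE_max + φ = 1.03 + 3.81 = 4.84 eV

Required wavelength:
λ = hc/E_photon = (6.626×10⁻³⁴)(3×10⁸) / (4.84 × 1.602×10⁻¹⁹)
λ = 256.17 nm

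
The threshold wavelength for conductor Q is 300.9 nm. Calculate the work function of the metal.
4.12 eV

At the threshold wavelength, photon energy equals work function:
φ = hc/λ₀

Calculating:
φ = (6.626×10⁻³⁴ J·s)(3×10⁸ m/s) / (300.9×10⁻⁹ m)
φ = 4.12 eV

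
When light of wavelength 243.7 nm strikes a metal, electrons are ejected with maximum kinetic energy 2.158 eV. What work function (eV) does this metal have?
2.93 eV

From Einstein's photoelectric equation: KE_max = hf - φ = hc/λ - φ

Rearranging for φ:
φ = hc/λ - KE_max

Calculate photon energy:
E_photon = hc/λ = 5.0876 eV

Therefore:
φ = 5.0876 - 2.158 = 2.93 eV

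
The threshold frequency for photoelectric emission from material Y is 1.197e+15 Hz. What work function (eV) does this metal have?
4.95 eV

At the threshold frequency, photon energy equals work function:
φ = hf₀

Calculating:
φ = (6.626×10⁻³⁴ J·s)(1.197e+15 Hz)
φ = 4.95 eV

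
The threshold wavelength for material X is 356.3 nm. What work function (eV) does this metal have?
3.48 eV

At the threshold wavelength, photon energy equals work function:
φ = hc/λ₀

Calculating:
φ = (6.626×10⁻³⁴ J·s)(3×10⁸ m/s) / (356.3×10⁻⁹ m)
φ = 3.48 eV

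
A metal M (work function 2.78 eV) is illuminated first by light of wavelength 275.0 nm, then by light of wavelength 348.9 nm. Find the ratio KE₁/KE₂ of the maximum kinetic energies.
2.2345

Using Einstein's equation: KE_max = hc/λ - φ

For λ₁ = 275.0 nm:
E₁ = hc/λ₁ = 4.5085 eV
KE₁ = E₁ - φ = 4.5085 - 2.78 = 1.7285 eV

For λ₂ = 348.9 nm:
E₂ = hc/λ₂ = 3.5536 eV
KE₂ = E₂ - φ = 3.5536 - 2.78 = 0.7736 eV

Ratio: KE₁/KE₂ = 1.7285/0.7736 = 2.2345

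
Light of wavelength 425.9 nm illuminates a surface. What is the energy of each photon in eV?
2.9111 eV

Using E = hf = hc/λ:

E = hc/λ = (6.626×10⁻³⁴ J·s)(3×10⁸ m/s) / (425.9×10⁻⁹ m)
E = 2.9111 eV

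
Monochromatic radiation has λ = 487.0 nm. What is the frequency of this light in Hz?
6.1559e+14 Hz

Using the wave equation: c = fλ

Solving for frequency:
f = c/λ = (3×10⁸ m/s) / (487.0×10⁻⁹ m)
f = 6.1559e+14 Hz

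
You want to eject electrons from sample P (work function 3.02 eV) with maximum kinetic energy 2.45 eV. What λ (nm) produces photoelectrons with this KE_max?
226.66 nm

From Einstein's equation: KE_max = hc/λ - φ

Rearranging for λ:
hc/λ = KE_max + φ
λ = hc/(KE_max + φ)

Required photon energy:
E_photon = KE_max + φ = 2.45 + 3.02 = 5.47 eV

Required wavelength:
λ = hc/E_photon = (6.626×10⁻³⁴)(3×10⁸) / (5.47 × 1.602×10⁻¹⁹)
λ = 226.66 nm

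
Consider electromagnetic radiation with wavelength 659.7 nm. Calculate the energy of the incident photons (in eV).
1.8794 eV

Using E = hf = hc/λ:

E = hc/λ = (6.626×10⁻³⁴ J·s)(3×10⁸ m/s) / (659.7×10⁻⁹ m)
E = 1.8794 eV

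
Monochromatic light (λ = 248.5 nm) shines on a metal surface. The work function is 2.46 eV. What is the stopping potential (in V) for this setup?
2.5293 V

The stopping potential V_s satisfies: eV_s = KE_max

First, find KE_max using Einstein's equation:
E_photon = hc/λ = 4.9893 eV
KE_max = E_photon - φ = 4.9893 - 2.46 = 2.5293 eV

Since eV_s = KE_max:
V_s = KE_max/e = 2.5293 V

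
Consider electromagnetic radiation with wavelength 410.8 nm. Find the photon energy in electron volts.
3.0181 eV

Using E = hf = hc/λ:

E = hc/λ = (6.626×10⁻³⁴ J·s)(3×10⁸ m/s) / (410.8×10⁻⁹ m)
E = 3.0181 eV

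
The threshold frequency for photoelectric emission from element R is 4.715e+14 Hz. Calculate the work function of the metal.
1.95 eV

At the threshold frequency, photon energy equals work function:
φ = hf₀

Calculating:
φ = (6.626×10⁻³⁴ J·s)(4.715e+14 Hz)
φ = 1.95 eV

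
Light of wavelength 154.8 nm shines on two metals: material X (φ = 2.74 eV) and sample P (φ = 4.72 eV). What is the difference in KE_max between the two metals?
1.9800 eV

Using KE_max = hc/λ - φ for each metal:

Photon energy: E = hc/λ = 8.0093 eV

For material X (φ₁ = 2.74 eV):
KE₁ = E - φ₁ = 8.0093 - 2.74 = 5.2693 eV

For sample P (φ₂ = 4.72 eV):
KE₂ = E - φ₂ = 8.0093 - 4.72 = 3.2893 eV

Difference:
ΔKE = KE₁ - KE₂ = 5.2693 - 3.2893 = 1.9800 eV

Note: The difference equals the difference in work functions: 4.72 - 2.74 = 1.98 eV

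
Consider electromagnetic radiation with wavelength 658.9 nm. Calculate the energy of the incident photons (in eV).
1.8817 eV

Using E = hf = hc/λ:

E = hc/λ = (6.626×10⁻³⁴ J·s)(3×10⁸ m/s) / (658.9×10⁻⁹ m)
E = 1.8817 eV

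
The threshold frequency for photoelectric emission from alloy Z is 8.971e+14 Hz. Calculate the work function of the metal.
3.71 eV

At the threshold frequency, photon energy equals work function:
φ = hf₀

Calculating:
φ = (6.626×10⁻³⁴ J·s)(8.971e+14 Hz)
φ = 3.71 eV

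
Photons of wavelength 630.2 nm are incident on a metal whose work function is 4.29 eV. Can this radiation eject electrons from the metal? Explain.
No

For photoemission, the photon energy must exceed the work function.

Photon energy: E = hc/λ = 1.9674 eV
Work function: φ = 4.29 eV

Since E_photon (1.9674 eV) < φ (4.29 eV), photoemission will NOT occur.
The threshold wavelength is λ₀ = hc/φ = 289.0 nm.
Since 630.2 nm > 289.0 nm, the photons lack sufficient energy.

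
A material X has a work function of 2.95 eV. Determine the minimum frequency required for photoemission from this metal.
7.1331e+14 Hz

The threshold frequency is when the photon energy equals the work function:
hf₀ = φ

Solving for f₀:
f₀ = φ/h = (2.95 eV × 1.602×10⁻¹⁹ J/eV) / (6.626×10⁻³⁴ J·s)
f₀ = 7.1331e+14 Hz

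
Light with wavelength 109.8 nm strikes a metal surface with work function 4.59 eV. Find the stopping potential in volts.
6.7018 V

The stopping potential V_s satisfies: eV_s = KE_max

First, find KE_max using Einstein's equation:
E_photon = hc/λ = 11.2918 eV
KE_max = E_photon - φ = 11.2918 - 4.59 = 6.7018 eV

Since eV_s = KE_max:
V_s = KE_max/e = 6.7018 V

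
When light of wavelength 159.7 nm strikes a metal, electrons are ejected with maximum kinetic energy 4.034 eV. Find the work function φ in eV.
3.73 eV

From Einstein's photoelectric equation: KE_max = hf - φ = hc/λ - φ

Rearranging for φ:
φ = hc/λ - KE_max

Calculate photon energy:
E_photon = hc/λ = 7.7636 eV

Therefore:
φ = 7.7636 - 4.034 = 3.73 eV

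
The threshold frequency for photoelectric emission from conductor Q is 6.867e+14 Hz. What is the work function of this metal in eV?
2.84 eV

At the threshold frequency, photon energy equals work function:
φ = hf₀

Calculating:
φ = (6.626×10⁻³⁴ J·s)(6.867e+14 Hz)
φ = 2.84 eV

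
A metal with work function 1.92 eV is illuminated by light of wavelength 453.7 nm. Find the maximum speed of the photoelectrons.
5.3469e+05 m/s

First, find the maximum kinetic energy:
E_photon = hc/λ = 2.7327 eV
KE_max = E_photon - φ = 2.7327 - 1.92 = 0.8127 eV

Convert to Joules: KE_max = 0.8127 × 1.602×10⁻¹⁹ J = 1.3021e-19 J

Then use KE = ½mv² to find velocity:
v = √(2·KE/m) = √(2 × 1.3021e-19 J / 9.109e-31 kg)
v = 5.3469e+05 m/s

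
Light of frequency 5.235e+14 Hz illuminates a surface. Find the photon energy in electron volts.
2.1650 eV

Using E = hf:

E = hf = (6.626×10⁻³⁴ J·s)(5.235e+14 Hz)
E = 2.1650 eV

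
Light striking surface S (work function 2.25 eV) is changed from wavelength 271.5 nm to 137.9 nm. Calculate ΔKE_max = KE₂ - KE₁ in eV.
4.4242 eV

Using Einstein's equation: KE_max = hc/λ - φ

For λ₁ = 271.5 nm:
KE₁ = hc/λ₁ - φ = 4.5666 - 2.25 = 2.3166 eV

For λ₂ = 137.9 nm:
KE₂ = hc/λ₂ - φ = 8.9909 - 2.25 = 6.7409 eV

Change in KE:
ΔKE = KE₂ - KE₁ = 6.7409 - 2.3166 = 4.4242 eV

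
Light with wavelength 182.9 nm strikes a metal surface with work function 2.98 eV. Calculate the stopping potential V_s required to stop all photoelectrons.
3.7988 V

The stopping potential V_s satisfies: eV_s = KE_max

First, find KE_max using Einstein's equation:
E_photon = hc/λ = 6.7788 eV
KE_max = E_photon - φ = 6.7788 - 2.98 = 3.7988 eV

Since eV_s = KE_max:
V_s = KE_max/e = 3.7988 V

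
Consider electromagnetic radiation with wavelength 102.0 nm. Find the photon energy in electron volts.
12.1553 eV

Using E = hf = hc/λ:

E = hc/λ = (6.626×10⁻³⁴ J·s)(3×10⁸ m/s) / (102.0×10⁻⁹ m)
E = 12.1553 eV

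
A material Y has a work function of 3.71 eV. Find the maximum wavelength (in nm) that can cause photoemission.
334.19 nm

The threshold wavelength is when the photon energy equals the work function:
hc/λ₀ = φ

Solving for λ₀:
λ₀ = hc/φ = (6.626×10⁻³⁴ J·s)(3×10⁸ m/s) / (3.71 eV × 1.602×10⁻¹⁹ J/eV)
λ₀ = 334.19 nm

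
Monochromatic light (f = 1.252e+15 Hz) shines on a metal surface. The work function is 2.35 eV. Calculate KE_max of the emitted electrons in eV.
2.8279 eV

Using Einstein's photoelectric equation: KE_max = hf - φ

First, calculate the photon energy:
E_photon = hf = (6.626×10⁻³⁴ J·s)(1.252e+15 Hz)
E_photon = 5.1779 eV

Then, the maximum kinetic energy:
KE_max = E_photon - φ = 5.1779 eV - 2.35 eV = 2.8279 eV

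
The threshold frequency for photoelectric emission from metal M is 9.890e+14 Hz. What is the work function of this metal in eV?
4.09 eV

At the threshold frequency, photon energy equals work function:
φ = hf₀

Calculating:
φ = (6.626×10⁻³⁴ J·s)(9.890e+14 Hz)
φ = 4.09 eV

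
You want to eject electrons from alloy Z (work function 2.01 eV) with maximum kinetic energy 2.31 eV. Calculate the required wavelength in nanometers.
287.00 nm

From Einstein's equation: KE_max = hc/λ - φ

Rearranging for λ:
hc/λ = KE_max + φ
λ = hc/(KE_max + φ)

Required photon energy:
E_photon = KE_max + φ = 2.31 + 2.01 = 4.32 eV

Required wavelength:
λ = hc/E_photon = (6.626×10⁻³⁴)(3×10⁸) / (4.32 × 1.602×10⁻¹⁹)
λ = 287.00 nm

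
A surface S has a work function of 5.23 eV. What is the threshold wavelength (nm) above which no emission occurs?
237.06 nm

The threshold wavelength is when the photon energy equals the work function:
hc/λ₀ = φ

Solving for λ₀:
λ₀ = hc/φ = (6.626×10⁻³⁴ J·s)(3×10⁸ m/s) / (5.23 eV × 1.602×10⁻¹⁹ J/eV)
λ₀ = 237.06 nm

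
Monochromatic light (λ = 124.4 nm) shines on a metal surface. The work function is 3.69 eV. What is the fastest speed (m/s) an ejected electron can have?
1.4859e+06 m/s

First, find the maximum kinetic energy:
E_photon = hc/λ = 9.9666 eV
KE_max = E_photon - φ = 9.9666 - 3.69 = 6.2766 eV

Convert to Joules: KE_max = 6.2766 × 1.602×10⁻¹⁹ J = 1.0056e-18 J

Then use KE = ½mv² to find velocity:
v = √(2·KE/m) = √(2 × 1.0056e-18 J / 9.109e-31 kg)
v = 1.4859e+06 m/s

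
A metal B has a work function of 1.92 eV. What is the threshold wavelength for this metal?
645.75 nm

The threshold wavelength is when the photon energy equals the work function:
hc/λ₀ = φ

Solving for λ₀:
λ₀ = hc/φ = (6.626×10⁻³⁴ J·s)(3×10⁸ m/s) / (1.92 eV × 1.602×10⁻¹⁹ J/eV)
λ₀ = 645.75 nm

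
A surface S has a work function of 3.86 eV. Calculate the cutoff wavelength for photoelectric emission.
321.20 nm

The threshold wavelength is when the photon energy equals the work function:
hc/λ₀ = φ

Solving for λ₀:
λ₀ = hc/φ = (6.626×10⁻³⁴ J·s)(3×10⁸ m/s) / (3.86 eV × 1.602×10⁻¹⁹ J/eV)
λ₀ = 321.20 nm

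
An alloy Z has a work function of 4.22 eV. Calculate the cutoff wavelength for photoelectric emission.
293.80 nm

The threshold wavelength is when the photon energy equals the work function:
hc/λ₀ = φ

Solving for λ₀:
λ₀ = hc/φ = (6.626×10⁻³⁴ J·s)(3×10⁸ m/s) / (4.22 eV × 1.602×10⁻¹⁹ J/eV)
λ₀ = 293.80 nm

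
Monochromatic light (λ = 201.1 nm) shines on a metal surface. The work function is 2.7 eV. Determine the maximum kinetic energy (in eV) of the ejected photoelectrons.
3.4653 eV

Using Einstein's photoelectric equation: KE_max = hf - φ = hc/λ - φ

First, calculate the photon energy:
E_photon = hc/λ = (6.626×10⁻³⁴ J·s)(3×10⁸ m/s) / (201.1×10⁻⁹ m)
E_photon = 6.1653 eV

Then, the maximum kinetic energy:
KE_max = E_photon - φ = 6.1653 eV - 2.7 eV = 3.4653 eV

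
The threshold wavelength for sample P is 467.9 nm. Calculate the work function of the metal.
2.65 eV

At the threshold wavelength, photon energy equals work function:
φ = hc/λ₀

Calculating:
φ = (6.626×10⁻³⁴ J·s)(3×10⁸ m/s) / (467.9×10⁻⁹ m)
φ = 2.65 eV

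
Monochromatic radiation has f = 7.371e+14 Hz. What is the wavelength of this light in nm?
406.72 nm

Using the wave equation: c = fλ

Solving for wavelength:
λ = c/f = (3×10⁸ m/s) / (7.371e+14 Hz)
λ = 406.72 nm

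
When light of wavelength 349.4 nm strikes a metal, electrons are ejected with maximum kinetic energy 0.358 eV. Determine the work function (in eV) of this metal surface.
3.19 eV

From Einstein's photoelectric equation: KE_max = hf - φ = hc/λ - φ

Rearranging for φ:
φ = hc/λ - KE_max

Calculate photon energy:
E_photon = hc/λ = 3.5485 eV

Therefore:
φ = 3.5485 - 0.358 = 3.19 eV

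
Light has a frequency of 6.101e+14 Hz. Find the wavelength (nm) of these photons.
491.38 nm

Using the wave equation: c = fλ

Solving for wavelength:
λ = c/f = (3×10⁸ m/s) / (6.101e+14 Hz)
λ = 491.38 nm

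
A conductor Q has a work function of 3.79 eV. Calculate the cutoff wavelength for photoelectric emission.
327.14 nm

The threshold wavelength is when the photon energy equals the work function:
hc/λ₀ = φ

Solving for λ₀:
λ₀ = hc/φ = (6.626×10⁻³⁴ J·s)(3×10⁸ m/s) / (3.79 eV × 1.602×10⁻¹⁹ J/eV)
λ₀ = 327.14 nm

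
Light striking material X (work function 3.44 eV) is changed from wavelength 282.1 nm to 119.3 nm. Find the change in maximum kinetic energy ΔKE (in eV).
5.9976 eV

Using Einstein's equation: KE_max = hc/λ - φ

For λ₁ = 282.1 nm:
KE₁ = hc/λ₁ - φ = 4.3950 - 3.44 = 0.9550 eV

For λ₂ = 119.3 nm:
KE₂ = hc/λ₂ - φ = 10.3926 - 3.44 = 6.9526 eV

Change in KE:
ΔKE = KE₂ - KE₁ = 6.9526 - 0.9550 = 5.9976 eV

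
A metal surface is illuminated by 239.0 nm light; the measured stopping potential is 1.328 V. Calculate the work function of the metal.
3.86 eV

The stopping potential gives the maximum kinetic energy: KE_max = eV_s = 1.328 eV

From Einstein's photoelectric equation: KE_max = hc/λ - φ
Rearranging: φ = hc/λ - KE_max

Calculate photon energy:
E_photon = hc/λ = (6.626×10⁻³⁴ J·s)(3×10⁸ m/s) / (239.0×10⁻⁹ m) = 5.1876 eV

Therefore:
φ = 5.1876 - 1.328 = 3.86 eV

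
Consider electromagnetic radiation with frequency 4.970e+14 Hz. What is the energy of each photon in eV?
2.0554 eV

Using E = hf:

E = hf = (6.626×10⁻³⁴ J·s)(4.970e+14 Hz)
E = 2.0554 eV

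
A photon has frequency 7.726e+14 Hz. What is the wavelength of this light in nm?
388.03 nm

Using the wave equation: c = fλ

Solving for wavelength:
λ = c/f = (3×10⁸ m/s) / (7.726e+14 Hz)
λ = 388.03 nm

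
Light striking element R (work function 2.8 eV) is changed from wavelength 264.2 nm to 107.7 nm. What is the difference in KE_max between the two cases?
6.8192 eV

Using Einstein's equation: KE_max = hc/λ - φ

For λ₁ = 264.2 nm:
KE₁ = hc/λ₁ - φ = 4.6928 - 2.8 = 1.8928 eV

For λ₂ = 107.7 nm:
KE₂ = hc/λ₂ - φ = 11.5120 - 2.8 = 8.7120 eV

Change in KE:
ΔKE = KE₂ - KE₁ = 8.7120 - 1.8928 = 6.8192 eV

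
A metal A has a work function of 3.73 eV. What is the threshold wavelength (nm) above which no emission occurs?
332.40 nm

The threshold wavelength is when the photon energy equals the work function:
hc/λ₀ = φ

Solving for λ₀:
λ₀ = hc/φ = (6.626×10⁻³⁴ J·s)(3×10⁸ m/s) / (3.73 eV × 1.602×10⁻¹⁹ J/eV)
λ₀ = 332.40 nm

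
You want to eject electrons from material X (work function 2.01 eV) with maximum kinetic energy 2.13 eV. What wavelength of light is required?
299.48 nm

From Einstein's equation: KE_max = hc/λ - φ

Rearranging for λ:
hc/λ = KE_max + φ
λ = hc/(KE_max + φ)

Required photon energy:
E_photon = KE_max + φ = 2.13 + 2.01 = 4.14 eV

Required wavelength:
λ = hc/E_photon = (6.626×10⁻³⁴)(3×10⁸) / (4.14 × 1.602×10⁻¹⁹)
λ = 299.48 nm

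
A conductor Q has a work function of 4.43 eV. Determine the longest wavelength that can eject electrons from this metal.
279.87 nm

The threshold wavelength is when the photon energy equals the work function:
hc/λ₀ = φ

Solving for λ₀:
λ₀ = hc/φ = (6.626×10⁻³⁴ J·s)(3×10⁸ m/s) / (4.43 eV × 1.602×10⁻¹⁹ J/eV)
λ₀ = 279.87 nm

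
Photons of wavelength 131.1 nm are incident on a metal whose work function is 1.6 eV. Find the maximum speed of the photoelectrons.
1.6625e+06 m/s

First, find the maximum kinetic energy:
E_photon = hc/λ = 9.4572 eV
KE_max = E_photon - φ = 9.4572 - 1.6 = 7.8572 eV

Convert to Joules: KE_max = 7.8572 × 1.602×10⁻¹⁹ J = 1.2589e-18 J

Then use KE = ½mv² to find velocity:
v = √(2·KE/m) = √(2 × 1.2589e-18 J / 9.109e-31 kg)
v = 1.6625e+06 m/s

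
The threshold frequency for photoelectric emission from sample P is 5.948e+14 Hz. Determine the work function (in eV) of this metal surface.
2.46 eV

At the threshold frequency, photon energy equals work function:
φ = hf₀

Calculating:
φ = (6.626×10⁻³⁴ J·s)(5.948e+14 Hz)
φ = 2.46 eV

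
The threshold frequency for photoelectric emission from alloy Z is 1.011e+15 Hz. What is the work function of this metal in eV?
4.18 eV

At the threshold frequency, photon energy equals work function:
φ = hf₀

Calculating:
φ = (6.626×10⁻³⁴ J·s)(1.011e+15 Hz)
φ = 4.18 eV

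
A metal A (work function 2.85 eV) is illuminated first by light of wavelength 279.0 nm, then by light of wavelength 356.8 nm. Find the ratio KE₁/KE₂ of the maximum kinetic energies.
2.5506

Using Einstein's equation: KE_max = hc/λ - φ

For λ₁ = 279.0 nm:
E₁ = hc/λ₁ = 4.4439 eV
KE₁ = E₁ - φ = 4.4439 - 2.85 = 1.5939 eV

For λ₂ = 356.8 nm:
E₂ = hc/λ₂ = 3.4749 eV
KE₂ = E₂ - φ = 3.4749 - 2.85 = 0.6249 eV

Ratio: KE₁/KE₂ = 1.5939/0.6249 = 2.5506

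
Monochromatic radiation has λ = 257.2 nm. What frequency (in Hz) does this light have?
1.1656e+15 Hz

Using the wave equation: c = fλ

Solving for frequency:
f = c/λ = (3×10⁸ m/s) / (257.2×10⁻⁹ m)
f = 1.1656e+15 Hz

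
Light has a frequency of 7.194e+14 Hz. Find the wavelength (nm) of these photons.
416.73 nm

Using the wave equation: c = fλ

Solving for wavelength:
λ = c/f = (3×10⁸ m/s) / (7.194e+14 Hz)
λ = 416.73 nm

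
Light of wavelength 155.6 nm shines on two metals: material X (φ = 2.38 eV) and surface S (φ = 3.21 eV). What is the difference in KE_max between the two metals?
0.8300 eV

Using KE_max = hc/λ - φ for each metal:

Photon energy: E = hc/λ = 7.9681 eV

For material X (φ₁ = 2.38 eV):
KE₁ = E - φ₁ = 7.9681 - 2.38 = 5.5881 eV

For surface S (φ₂ = 3.21 eV):
KE₂ = E - φ₂ = 7.9681 - 3.21 = 4.7581 eV

Difference:
ΔKE = KE₁ - KE₂ = 5.5881 - 4.7581 = 0.8300 eV

Note: The difference equals the difference in work functions: 3.21 - 2.38 = 0.83 eV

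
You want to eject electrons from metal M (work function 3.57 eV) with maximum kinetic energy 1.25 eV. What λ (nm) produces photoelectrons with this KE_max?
257.23 nm

From Einstein's equation: KE_max = hc/λ - φ

Rearranging for λ:
hc/λ = KE_max + φ
λ = hc/(KE_max + φ)

Required photon energy:
E_photon = KE_max + φ = 1.25 + 3.57 = 4.82 eV

Required wavelength:
λ = hc/E_photon = (6.626×10⁻³⁴)(3×10⁸) / (4.82 × 1.602×10⁻¹⁹)
λ = 257.23 nm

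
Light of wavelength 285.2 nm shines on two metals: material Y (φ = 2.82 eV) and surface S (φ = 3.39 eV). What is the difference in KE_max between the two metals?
0.5700 eV

Using KE_max = hc/λ - φ for each metal:

Photon energy: E = hc/λ = 4.3473 eV

For material Y (φ₁ = 2.82 eV):
KE₁ = E - φ₁ = 4.3473 - 2.82 = 1.5273 eV

For surface S (φ₂ = 3.39 eV):
KE₂ = E - φ₂ = 4.3473 - 3.39 = 0.9573 eV

Difference:
ΔKE = KE₁ - KE₂ = 1.5273 - 0.9573 = 0.5700 eV

Note: The difference equals the difference in work functions: 3.39 - 2.82 = 0.57 eV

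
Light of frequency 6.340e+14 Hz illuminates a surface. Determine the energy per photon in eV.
2.6220 eV

Using E = hf:

E = hf = (6.626×10⁻³⁴ J·s)(6.340e+14 Hz)
E = 2.6220 eV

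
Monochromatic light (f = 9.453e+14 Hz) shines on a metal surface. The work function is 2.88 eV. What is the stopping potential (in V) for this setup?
1.0294 V

The stopping potential V_s satisfies: eV_s = KE_max

First, find KE_max using Einstein's equation:
E_photon = hf = (6.626×10⁻³⁴ J·s)(9.453e+14 Hz) = 3.9094 eV
KE_max = E_photon - φ = 3.9094 - 2.88 = 1.0294 eV

Since eV_s = KE_max:
V_s = KE_max/e = 1.0294 V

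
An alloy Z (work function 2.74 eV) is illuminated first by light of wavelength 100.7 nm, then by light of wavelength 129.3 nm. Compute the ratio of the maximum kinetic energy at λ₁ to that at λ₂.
1.3976

Using Einstein's equation: KE_max = hc/λ - φ

For λ₁ = 100.7 nm:
E₁ = hc/λ₁ = 12.3122 eV
KE₁ = E₁ - φ = 12.3122 - 2.74 = 9.5722 eV

For λ₂ = 129.3 nm:
E₂ = hc/λ₂ = 9.5889 eV
KE₂ = E₂ - φ = 9.5889 - 2.74 = 6.8489 eV

Ratio: KE₁/KE₂ = 9.5722/6.8489 = 1.3976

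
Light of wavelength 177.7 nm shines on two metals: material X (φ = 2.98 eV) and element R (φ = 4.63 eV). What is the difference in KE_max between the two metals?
1.6500 eV

Using KE_max = hc/λ - φ for each metal:

Photon energy: E = hc/λ = 6.9772 eV

For material X (φ₁ = 2.98 eV):
KE₁ = E - φ₁ = 6.9772 - 2.98 = 3.9972 eV

For element R (φ₂ = 4.63 eV):
KE₂ = E - φ₂ = 6.9772 - 4.63 = 2.3472 eV

Difference:
ΔKE = KE₁ - KE₂ = 3.9972 - 2.3472 = 1.6500 eV

Note: The difference equals the difference in work functions: 4.63 - 2.98 = 1.65 eV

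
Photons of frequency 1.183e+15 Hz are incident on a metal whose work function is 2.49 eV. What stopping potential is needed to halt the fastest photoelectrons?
2.4025 V

The stopping potential V_s satisfies: eV_s = KE_max

First, find KE_max using Einstein's equation:
E_photon = hf = (6.626×10⁻³⁴ J·s)(1.183e+15 Hz) = 4.8925 eV
KE_max = E_photon - φ = 4.8925 - 2.49 = 2.4025 eV

Since eV_s = KE_max:
V_s = KE_max/e = 2.4025 V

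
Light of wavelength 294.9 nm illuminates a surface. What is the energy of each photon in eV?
4.2043 eV

Using E = hf = hc/λ:

E = hc/λ = (6.626×10⁻³⁴ J·s)(3×10⁸ m/s) / (294.9×10⁻⁹ m)
E = 4.2043 eV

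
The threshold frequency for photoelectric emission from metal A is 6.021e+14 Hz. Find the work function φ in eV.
2.49 eV

At the threshold frequency, photon energy equals work function:
φ = hf₀

Calculating:
φ = (6.626×10⁻³⁴ J·s)(6.021e+14 Hz)
φ = 2.49 eV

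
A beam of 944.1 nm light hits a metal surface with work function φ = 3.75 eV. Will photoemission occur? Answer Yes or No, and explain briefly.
No

For photoemission, the photon energy must exceed the work function.

Photon energy: E = hc/λ = 1.3133 eV
Work function: φ = 3.75 eV

Since E_photon (1.3133 eV) < φ (3.75 eV), photoemission will NOT occur.
The threshold wavelength is λ₀ = hc/φ = 330.6 nm.
Since 944.1 nm > 330.6 nm, the photons lack sufficient energy.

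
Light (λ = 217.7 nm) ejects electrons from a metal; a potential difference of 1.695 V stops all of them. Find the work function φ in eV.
4.00 eV

The stopping potential gives the maximum kinetic energy: KE_max = eV_s = 1.695 eV

From Einstein's photoelectric equation: KE_max = hc/λ - φ
Rearranging: φ = hc/λ - KE_max

Calculate photon energy:
E_photon = hc/λ = (6.626×10⁻³⁴ J·s)(3×10⁸ m/s) / (217.7×10⁻⁹ m) = 5.6952 eV

Therefore:
φ = 5.6952 - 1.695 = 4.00 eV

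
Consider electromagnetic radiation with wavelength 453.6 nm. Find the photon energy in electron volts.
2.7333 eV

Using E = hf = hc/λ:

E = hc/λ = (6.626×10⁻³⁴ J·s)(3×10⁸ m/s) / (453.6×10⁻⁹ m)
E = 2.7333 eV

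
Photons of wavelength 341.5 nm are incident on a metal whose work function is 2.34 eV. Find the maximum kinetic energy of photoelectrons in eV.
1.2906 eV

Using Einstein's photoelectric equation: KE_max = hf - φ = hc/λ - φ

First, calculate the photon energy:
E_photon = hc/λ = (6.626×10⁻³⁴ J·s)(3×10⁸ m/s) / (341.5×10⁻⁹ m)
E_photon = 3.6306 eV

Then, the maximum kinetic energy:
KE_max = E_photon - φ = 3.6306 eV - 2.34 eV = 1.2906 eV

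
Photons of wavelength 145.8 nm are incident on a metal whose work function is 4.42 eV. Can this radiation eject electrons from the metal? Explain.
Yes

For photoemission, the photon energy must exceed the work function.

Photon energy: E = hc/λ = 8.5037 eV
Work function: φ = 4.42 eV

Since E_photon (8.5037 eV) > φ (4.42 eV), photoemission WILL occur.
The threshold wavelength is λ₀ = hc/φ = 280.5 nm.
Since 145.8 nm < 280.5 nm, the light has sufficient energy.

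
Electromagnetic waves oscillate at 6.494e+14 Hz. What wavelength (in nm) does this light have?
461.65 nm

Using the wave equation: c = fλ

Solving for wavelength:
λ = c/f = (3×10⁸ m/s) / (6.494e+14 Hz)
λ = 461.65 nm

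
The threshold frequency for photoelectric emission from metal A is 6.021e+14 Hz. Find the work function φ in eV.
2.49 eV

At the threshold frequency, photon energy equals work function:
φ = hf₀

Calculating:
φ = (6.626×10⁻³⁴ J·s)(6.021e+14 Hz)
φ = 2.49 eV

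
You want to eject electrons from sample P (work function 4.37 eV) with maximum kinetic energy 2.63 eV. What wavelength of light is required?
177.12 nm

From Einstein's equation: KE_max = hc/λ - φ

Rearranging for λ:
hc/λ = KE_max + φ
λ = hc/(KE_max + φ)

Required photon energy:
E_photon = KE_max + φ = 2.63 + 4.37 = 7.00 eV

Required wavelength:
λ = hc/E_photon = (6.626×10⁻³⁴)(3×10⁸) / (7.00 × 1.602×10⁻¹⁹)
λ = 177.12 nm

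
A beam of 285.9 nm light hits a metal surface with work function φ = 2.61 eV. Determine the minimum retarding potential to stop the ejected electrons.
1.7266 V

The stopping potential V_s satisfies: eV_s = KE_max

First, find KE_max using Einstein's equation:
E_photon = hc/λ = 4.3366 eV
KE_max = E_photon - φ = 4.3366 - 2.61 = 1.7266 eV

Since eV_s = KE_max:
V_s = KE_max/e = 1.7266 V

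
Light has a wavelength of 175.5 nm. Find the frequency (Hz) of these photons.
1.7082e+15 Hz

Using the wave equation: c = fλ

Solving for frequency:
f = c/λ = (3×10⁸ m/s) / (175.5×10⁻⁹ m)
f = 1.7082e+15 Hz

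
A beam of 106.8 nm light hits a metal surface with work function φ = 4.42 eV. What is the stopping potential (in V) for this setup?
7.1890 V

The stopping potential V_s satisfies: eV_s = KE_max

First, find KE_max using Einstein's equation:
E_photon = hc/λ = 11.6090 eV
KE_max = E_photon - φ = 11.6090 - 4.42 = 7.1890 eV

Since eV_s = KE_max:
V_s = KE_max/e = 7.1890 V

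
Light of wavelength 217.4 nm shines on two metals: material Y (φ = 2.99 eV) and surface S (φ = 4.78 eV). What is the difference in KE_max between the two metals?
1.7900 eV

Using KE_max = hc/λ - φ for each metal:

Photon energy: E = hc/λ = 5.7030 eV

For material Y (φ₁ = 2.99 eV):
KE₁ = E - φ₁ = 5.7030 - 2.99 = 2.7130 eV

For surface S (φ₂ = 4.78 eV):
KE₂ = E - φ₂ = 5.7030 - 4.78 = 0.9230 eV

Difference:
ΔKE = KE₁ - KE₂ = 2.7130 - 0.9230 = 1.7900 eV

Note: The difference equals the difference in work functions: 4.78 - 2.99 = 1.79 eV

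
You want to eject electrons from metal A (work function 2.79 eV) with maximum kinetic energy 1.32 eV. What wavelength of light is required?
301.66 nm

From Einstein's equation: KE_max = hc/λ - φ

Rearranging for λ:
hc/λ = KE_max + φ
λ = hc/(KE_max + φ)

Required photon energy:
E_photon = KE_max + φ = 1.32 + 2.79 = 4.11 eV

Required wavelength:
λ = hc/E_photon = (6.626×10⁻³⁴)(3×10⁸) / (4.11 × 1.602×10⁻¹⁹)
λ = 301.66 nm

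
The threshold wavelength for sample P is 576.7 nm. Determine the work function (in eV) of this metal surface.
2.15 eV

At the threshold wavelength, photon energy equals work function:
φ = hc/λ₀

Calculating:
φ = (6.626×10⁻³⁴ J·s)(3×10⁸ m/s) / (576.7×10⁻⁹ m)
φ = 2.15 eV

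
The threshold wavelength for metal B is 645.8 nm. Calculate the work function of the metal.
1.92 eV

At the threshold wavelength, photon energy equals work function:
φ = hc/λ₀

Calculating:
φ = (6.626×10⁻³⁴ J·s)(3×10⁸ m/s) / (645.8×10⁻⁹ m)
φ = 1.92 eV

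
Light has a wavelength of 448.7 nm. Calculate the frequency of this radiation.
6.6814e+14 Hz

Using the wave equation: c = fλ

Solving for frequency:
f = c/λ = (3×10⁸ m/s) / (448.7×10⁻⁹ m)
f = 6.6814e+14 Hz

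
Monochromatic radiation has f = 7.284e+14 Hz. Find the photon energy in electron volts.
3.0124 eV

Using E = hf:

E = hf = (6.626×10⁻³⁴ J·s)(7.284e+14 Hz)
E = 3.0124 eV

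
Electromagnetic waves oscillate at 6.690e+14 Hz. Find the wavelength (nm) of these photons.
448.12 nm

Using the wave equation: c = fλ

Solving for wavelength:
λ = c/f = (3×10⁸ m/s) / (6.690e+14 Hz)
λ = 448.12 nm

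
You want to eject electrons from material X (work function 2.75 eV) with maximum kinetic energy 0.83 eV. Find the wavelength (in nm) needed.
346.32 nm

From Einstein's equation: KE_max = hc/λ - φ

Rearranging for λ:
hc/λ = KE_max + φ
λ = hc/(KE_max + φ)

Required photon energy:
E_photon = KE_max + φ = 0.83 + 2.75 = 3.58 eV

Required wavelength:
λ = hc/E_photon = (6.626×10⁻³⁴)(3×10⁸) / (3.58 × 1.602×10⁻¹⁹)
λ = 346.32 nm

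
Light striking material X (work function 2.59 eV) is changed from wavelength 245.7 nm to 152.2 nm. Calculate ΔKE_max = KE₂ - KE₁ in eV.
3.1000 eV

Using Einstein's equation: KE_max = hc/λ - φ

For λ₁ = 245.7 nm:
KE₁ = hc/λ₁ - φ = 5.0462 - 2.59 = 2.4562 eV

For λ₂ = 152.2 nm:
KE₂ = hc/λ₂ - φ = 8.1461 - 2.59 = 5.5561 eV

Change in KE:
ΔKE = KE₂ - KE₁ = 5.5561 - 2.4562 = 3.1000 eV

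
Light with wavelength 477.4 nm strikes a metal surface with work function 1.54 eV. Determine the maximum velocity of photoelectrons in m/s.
6.0979e+05 m/s

First, find the maximum kinetic energy:
E_photon = hc/λ = 2.5971 eV
KE_max = E_photon - φ = 2.5971 - 1.54 = 1.0571 eV

Convert to Joules: KE_max = 1.0571 × 1.602×10⁻¹⁹ J = 1.6936e-19 J

Then use KE = ½mv² to find velocity:
v = √(2·KE/m) = √(2 × 1.6936e-19 J / 9.109e-31 kg)
v = 6.0979e+05 m/s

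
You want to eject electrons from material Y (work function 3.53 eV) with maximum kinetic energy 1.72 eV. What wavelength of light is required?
236.16 nm

From Einstein's equation: KE_max = hc/λ - φ

Rearranging for λ:
hc/λ = KE_max + φ
λ = hc/(KE_max + φ)

Required photon energy:
E_photon = KE_max + φ = 1.72 + 3.53 = 5.25 eV

Required wavelength:
λ = hc/E_photon = (6.626×10⁻³⁴)(3×10⁸) / (5.25 × 1.602×10⁻¹⁹)
λ = 236.16 nm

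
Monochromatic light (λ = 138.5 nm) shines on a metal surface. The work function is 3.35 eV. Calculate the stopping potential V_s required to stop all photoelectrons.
5.6019 V

The stopping potential V_s satisfies: eV_s = KE_max

First, find KE_max using Einstein's equation:
E_photon = hc/λ = 8.9519 eV
KE_max = E_photon - φ = 8.9519 - 3.35 = 5.6019 eV

Since eV_s = KE_max:
V_s = KE_max/e = 5.6019 V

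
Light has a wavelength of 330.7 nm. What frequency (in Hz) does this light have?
9.0654e+14 Hz

Using the wave equation: c = fλ

Solving for frequency:
f = c/λ = (3×10⁸ m/s) / (330.7×10⁻⁹ m)
f = 9.0654e+14 Hz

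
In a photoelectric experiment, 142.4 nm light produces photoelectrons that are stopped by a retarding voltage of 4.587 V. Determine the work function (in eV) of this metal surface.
4.12 eV

The stopping potential gives the maximum kinetic energy: KE_max = eV_s = 4.587 eV

From Einstein's photoelectric equation: KE_max = hc/λ - φ
Rearranging: φ = hc/λ - KE_max

Calculate photon energy:
E_photon = hc/λ = (6.626×10⁻³⁴ J·s)(3×10⁸ m/s) / (142.4×10⁻⁹ m) = 8.7068 eV

Therefore:
φ = 8.7068 - 4.587 = 4.12 eV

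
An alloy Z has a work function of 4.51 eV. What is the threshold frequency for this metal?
1.0905e+15 Hz

The threshold frequency is when the photon energy equals the work function:
hf₀ = φ

Solving for f₀:
f₀ = φ/h = (4.51 eV × 1.602×10⁻¹⁹ J/eV) / (6.626×10⁻³⁴ J·s)
f₀ = 1.0905e+15 Hz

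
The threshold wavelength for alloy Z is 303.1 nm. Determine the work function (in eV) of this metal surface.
4.09 eV

At the threshold wavelength, photon energy equals work function:
φ = hc/λ₀

Calculating:
φ = (6.626×10⁻³⁴ J·s)(3×10⁸ m/s) / (303.1×10⁻⁹ m)
φ = 4.09 eV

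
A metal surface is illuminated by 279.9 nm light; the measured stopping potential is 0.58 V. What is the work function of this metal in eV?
3.85 eV

The stopping potential gives the maximum kinetic energy: KE_max = eV_s = 0.58 eV

From Einstein's photoelectric equation: KE_max = hc/λ - φ
Rearranging: φ = hc/λ - KE_max

Calculate photon energy:
E_photon = hc/λ = (6.626×10⁻³⁴ J·s)(3×10⁸ m/s) / (279.9×10⁻⁹ m) = 4.4296 eV

Therefore:
φ = 4.4296 - 0.58 = 3.85 eV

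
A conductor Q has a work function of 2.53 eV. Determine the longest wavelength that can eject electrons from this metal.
490.06 nm

The threshold wavelength is when the photon energy equals the work function:
hc/λ₀ = φ

Solving for λ₀:
λ₀ = hc/φ = (6.626×10⁻³⁴ J·s)(3×10⁸ m/s) / (2.53 eV × 1.602×10⁻¹⁹ J/eV)
λ₀ = 490.06 nm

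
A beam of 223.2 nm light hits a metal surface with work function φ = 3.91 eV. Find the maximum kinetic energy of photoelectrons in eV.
1.6448 eV

Using Einstein's photoelectric equation: KE_max = hf - φ = hc/λ - φ

First, calculate the photon energy:
E_photon = hc/λ = (6.626×10⁻³⁴ J·s)(3×10⁸ m/s) / (223.2×10⁻⁹ m)
E_photon = 5.5548 eV

Then, the maximum kinetic energy:
KE_max = E_photon - φ = 5.5548 eV - 3.91 eV = 1.6448 eV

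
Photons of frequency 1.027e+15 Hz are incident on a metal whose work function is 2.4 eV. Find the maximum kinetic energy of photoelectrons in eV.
1.8473 eV

Using Einstein's photoelectric equation: KE_max = hf - φ

First, calculate the photon energy:
E_photon = hf = (6.626×10⁻³⁴ J·s)(1.027e+15 Hz)
E_photon = 4.2473 eV

Then, the maximum kinetic energy:
KE_max = E_photon - φ = 4.2473 eV - 2.4 eV = 1.8473 eV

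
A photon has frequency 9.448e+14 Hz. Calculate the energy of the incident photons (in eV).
3.9074 eV

Using E = hf:

E = hf = (6.626×10⁻³⁴ J·s)(9.448e+14 Hz)
E = 3.9074 eV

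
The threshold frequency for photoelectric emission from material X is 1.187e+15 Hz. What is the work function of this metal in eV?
4.91 eV

At the threshold frequency, photon energy equals work function:
φ = hf₀

Calculating:
φ = (6.626×10⁻³⁴ J·s)(1.187e+15 Hz)
φ = 4.91 eV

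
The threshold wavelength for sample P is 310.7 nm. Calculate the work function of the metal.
3.99 eV

At the threshold wavelength, photon energy equals work function:
φ = hc/λ₀

Calculating:
φ = (6.626×10⁻³⁴ J·s)(3×10⁸ m/s) / (310.7×10⁻⁹ m)
φ = 3.99 eV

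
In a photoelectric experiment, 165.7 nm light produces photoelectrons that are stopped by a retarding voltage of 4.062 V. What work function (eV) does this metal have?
3.42 eV

The stopping potential gives the maximum kinetic energy: KE_max = eV_s = 4.062 eV

From Einstein's photoelectric equation: KE_max = hc/λ - φ
Rearranging: φ = hc/λ - KE_max

Calculate photon energy:
E_photon = hc/λ = (6.626×10⁻³⁴ J·s)(3×10⁸ m/s) / (165.7×10⁻⁹ m) = 7.4825 eV

Therefore:
φ = 7.4825 - 4.062 = 3.42 eV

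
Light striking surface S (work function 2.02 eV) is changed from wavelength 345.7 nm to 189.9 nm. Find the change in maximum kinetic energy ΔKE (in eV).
2.9425 eV

Using Einstein's equation: KE_max = hc/λ - φ

For λ₁ = 345.7 nm:
KE₁ = hc/λ₁ - φ = 3.5865 - 2.02 = 1.5665 eV

For λ₂ = 189.9 nm:
KE₂ = hc/λ₂ - φ = 6.5289 - 2.02 = 4.5089 eV

Change in KE:
ΔKE = KE₂ - KE₁ = 4.5089 - 1.5665 = 2.9425 eV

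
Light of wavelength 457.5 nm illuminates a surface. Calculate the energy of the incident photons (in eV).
2.7100 eV

Using E = hf = hc/λ:

E = hc/λ = (6.626×10⁻³⁴ J·s)(3×10⁸ m/s) / (457.5×10⁻⁹ m)
E = 2.7100 eV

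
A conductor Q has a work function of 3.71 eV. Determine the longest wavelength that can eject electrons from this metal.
334.19 nm

The threshold wavelength is when the photon energy equals the work function:
hc/λ₀ = φ

Solving for λ₀:
λ₀ = hc/φ = (6.626×10⁻³⁴ J·s)(3×10⁸ m/s) / (3.71 eV × 1.602×10⁻¹⁹ J/eV)
λ₀ = 334.19 nm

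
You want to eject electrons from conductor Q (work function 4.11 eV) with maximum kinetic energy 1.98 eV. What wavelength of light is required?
203.59 nm

From Einstein's equation: KE_max = hc/λ - φ

Rearranging for λ:
hc/λ = KE_max + φ
λ = hc/(KE_max + φ)

Required photon energy:
E_photon = KE_max + φ = 1.98 + 4.11 = 6.09 eV

Required wavelength:
λ = hc/E_photon = (6.626×10⁻³⁴)(3×10⁸) / (6.09 × 1.602×10⁻¹⁹)
λ = 203.59 nm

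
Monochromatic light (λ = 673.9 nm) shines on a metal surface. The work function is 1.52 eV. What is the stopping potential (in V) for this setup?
0.3198 V

The stopping potential V_s satisfies: eV_s = KE_max

First, find KE_max using Einstein's equation:
E_photon = hc/λ = 1.8398 eV
KE_max = E_photon - φ = 1.8398 - 1.52 = 0.3198 eV

Since eV_s = KE_max:
V_s = KE_max/e = 0.3198 V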